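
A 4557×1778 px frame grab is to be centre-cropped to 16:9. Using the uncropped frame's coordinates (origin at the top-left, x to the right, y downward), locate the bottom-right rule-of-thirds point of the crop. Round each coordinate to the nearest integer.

(2805, 1185)

4557/1778 > 16/9, so the 16:9 crop keeps the full height 1778 and trims width to 1778 × 16/9 = 3160.89 px.
Left offset = (4557 − 3160.89)/2 = 698.06 px; top offset = 0.
Bottom-right is two-thirds across and two-thirds down within the crop:
x = 698.06 + 2 × 3160.89/3 ≈ 2805; y = 0.00 + 2 × 1778.00/3 ≈ 1185.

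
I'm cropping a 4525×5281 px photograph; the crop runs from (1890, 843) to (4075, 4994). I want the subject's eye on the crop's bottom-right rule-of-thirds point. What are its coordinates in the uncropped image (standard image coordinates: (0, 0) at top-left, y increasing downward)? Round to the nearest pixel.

(3347, 3610)

Crop width = 4075 − 1890 = 2185 px; one third is 728.33 px.
Crop height = 4994 − 843 = 4151 px; one third is 1383.67 px.
The bottom-right point is two-thirds across and two-thirds down within the crop:
x = 1890 + 2 × 728.33 ≈ 3347; y = 843 + 2 × 1383.67 ≈ 3610.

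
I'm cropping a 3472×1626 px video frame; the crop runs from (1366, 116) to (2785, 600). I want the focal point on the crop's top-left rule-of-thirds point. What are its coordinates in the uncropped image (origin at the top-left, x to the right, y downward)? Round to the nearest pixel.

(1839, 277)

Crop width = 2785 − 1366 = 1419 px; one third is 473.00 px.
Crop height = 600 − 116 = 484 px; one third is 161.33 px.
The top-left point is one-third across and one-third down within the crop:
x = 1366 + 1 × 473.00 ≈ 1839; y = 116 + 1 × 161.33 ≈ 277.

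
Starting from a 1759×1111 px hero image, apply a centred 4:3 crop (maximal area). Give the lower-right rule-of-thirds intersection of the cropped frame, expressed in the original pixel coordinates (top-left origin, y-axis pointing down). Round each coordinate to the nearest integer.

1759/1111 > 4/3, so the 4:3 crop keeps the full height 1111 and trims width to 1111 × 4/3 = 1481.33 px.
Left offset = (1759 − 1481.33)/2 = 138.83 px; top offset = 0.
Lower-right is two-thirds across and two-thirds down within the crop:
x = 138.83 + 2 × 1481.33/3 ≈ 1126; y = 0.00 + 2 × 1111.00/3 ≈ 741.

(1126, 741)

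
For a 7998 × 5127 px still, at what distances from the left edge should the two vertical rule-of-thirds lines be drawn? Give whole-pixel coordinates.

7998 / 3 = 2666, so the vertical lines sit at one and two thirds of 7998.

2666 px and 5332 px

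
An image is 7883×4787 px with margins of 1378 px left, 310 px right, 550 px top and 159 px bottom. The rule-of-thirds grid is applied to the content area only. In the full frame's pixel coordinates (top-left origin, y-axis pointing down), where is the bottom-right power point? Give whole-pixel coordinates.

Content width = 7883 − 1378 − 310 = 6195 px; content height = 4787 − 550 − 159 = 4078 px.
Bottom-right is two-thirds across and two-thirds down within the content area.
x = 1378 + 2 × 6195/3 = 1378 + 4130.00 ≈ 5508
y = 550 + 2 × 4078/3 = 550 + 2718.67 ≈ 3269

x = 5508 px, y = 3269 px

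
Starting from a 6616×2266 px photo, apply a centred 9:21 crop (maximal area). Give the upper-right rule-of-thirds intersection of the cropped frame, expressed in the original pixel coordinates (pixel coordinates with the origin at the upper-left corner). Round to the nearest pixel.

6616/2266 > 9/21, so the 9:21 crop keeps the full height 2266 and trims width to 2266 × 9/21 = 971.14 px.
Left offset = (6616 − 971.14)/2 = 2822.43 px; top offset = 0.
Upper-right is two-thirds across and one-third down within the crop:
x = 2822.43 + 2 × 971.14/3 ≈ 3470; y = 0.00 + 1 × 2266.00/3 ≈ 755.

(3470, 755)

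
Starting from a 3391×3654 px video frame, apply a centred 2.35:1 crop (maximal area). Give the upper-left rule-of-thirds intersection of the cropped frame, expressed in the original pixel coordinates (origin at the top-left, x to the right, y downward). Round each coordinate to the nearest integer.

(1130, 1587)

3391/3654 < 2.35/1, so the 2.35:1 crop keeps the full width 3391 and trims height to 3391 × 1/2.35 = 1442.98 px.
Top offset = (3654 − 1442.98)/2 = 1105.51 px; left offset = 0.
Upper-left is one-third across and one-third down within the crop:
x = 0.00 + 1 × 3391.00/3 ≈ 1130; y = 1105.51 + 1 × 1442.98/3 ≈ 1587.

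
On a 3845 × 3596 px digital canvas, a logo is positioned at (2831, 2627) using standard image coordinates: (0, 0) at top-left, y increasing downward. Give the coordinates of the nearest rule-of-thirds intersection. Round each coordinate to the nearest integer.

x = 2563 px, y = 2397 px

Third lines: x ∈ {1282, 2563}, y ∈ {1199, 2397}.
2831 is closer to x = 2563; 2627 is closer to y = 2397.
So the nearest intersection is the lower-right power point.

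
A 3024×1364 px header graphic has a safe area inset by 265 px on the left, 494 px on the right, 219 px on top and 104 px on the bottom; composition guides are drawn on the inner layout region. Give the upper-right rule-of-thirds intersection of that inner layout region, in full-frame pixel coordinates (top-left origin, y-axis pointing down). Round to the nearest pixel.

(1775, 566)

Content width = 3024 − 265 − 494 = 2265 px; content height = 1364 − 219 − 104 = 1041 px.
Upper-right is two-thirds across and one-third down within the inner layout region.
x = 265 + 2 × 2265/3 = 265 + 1510.00 ≈ 1775
y = 219 + 1 × 1041/3 = 219 + 347.00 ≈ 566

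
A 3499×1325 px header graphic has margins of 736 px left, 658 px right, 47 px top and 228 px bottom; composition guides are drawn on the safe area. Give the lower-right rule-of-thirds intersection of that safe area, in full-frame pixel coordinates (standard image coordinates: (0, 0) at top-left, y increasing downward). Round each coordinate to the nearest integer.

Content width = 3499 − 736 − 658 = 2105 px; content height = 1325 − 47 − 228 = 1050 px.
Lower-right is two-thirds across and two-thirds down within the safe area.
x = 736 + 2 × 2105/3 = 736 + 1403.33 ≈ 2139
y = 47 + 2 × 1050/3 = 47 + 700.00 ≈ 747

x = 2139 px, y = 747 px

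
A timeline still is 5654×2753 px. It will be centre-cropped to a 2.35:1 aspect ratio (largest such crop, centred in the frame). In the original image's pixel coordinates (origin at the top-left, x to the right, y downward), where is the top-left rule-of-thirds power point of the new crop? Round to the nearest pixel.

5654/2753 < 2.35/1, so the 2.35:1 crop keeps the full width 5654 and trims height to 5654 × 1/2.35 = 2405.96 px.
Top offset = (2753 − 2405.96)/2 = 173.52 px; left offset = 0.
Top-left is one-third across and one-third down within the crop:
x = 0.00 + 1 × 5654.00/3 ≈ 1885; y = 173.52 + 1 × 2405.96/3 ≈ 976.

x = 1885 px, y = 976 px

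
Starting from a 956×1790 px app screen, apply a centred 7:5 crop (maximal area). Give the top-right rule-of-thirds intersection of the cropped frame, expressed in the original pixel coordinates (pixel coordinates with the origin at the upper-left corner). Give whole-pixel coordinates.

x = 637 px, y = 781 px

956/1790 < 7/5, so the 7:5 crop keeps the full width 956 and trims height to 956 × 5/7 = 682.86 px.
Top offset = (1790 − 682.86)/2 = 553.57 px; left offset = 0.
Top-right is two-thirds across and one-third down within the crop:
x = 0.00 + 2 × 956.00/3 ≈ 637; y = 553.57 + 1 × 682.86/3 ≈ 781.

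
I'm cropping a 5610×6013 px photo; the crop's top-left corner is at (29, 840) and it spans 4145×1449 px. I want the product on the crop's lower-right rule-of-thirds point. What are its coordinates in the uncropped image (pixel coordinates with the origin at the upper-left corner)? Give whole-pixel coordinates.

One third of the crop width 4145 is 1381.67 px.
One third of the crop height 1449 is 483.00 px.
The lower-right point is two-thirds across and two-thirds down within the crop:
x = 29 + 2 × 1381.67 ≈ 2792; y = 840 + 2 × 483.00 ≈ 1806.

x = 2792 px, y = 1806 px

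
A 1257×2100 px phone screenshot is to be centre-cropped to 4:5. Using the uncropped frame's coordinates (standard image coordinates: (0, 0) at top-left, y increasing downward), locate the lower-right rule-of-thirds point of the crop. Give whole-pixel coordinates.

1257/2100 < 4/5, so the 4:5 crop keeps the full width 1257 and trims height to 1257 × 5/4 = 1571.25 px.
Top offset = (2100 − 1571.25)/2 = 264.38 px; left offset = 0.
Lower-right is two-thirds across and two-thirds down within the crop:
x = 0.00 + 2 × 1257.00/3 ≈ 838; y = 264.38 + 2 × 1571.25/3 ≈ 1312.

(838, 1312)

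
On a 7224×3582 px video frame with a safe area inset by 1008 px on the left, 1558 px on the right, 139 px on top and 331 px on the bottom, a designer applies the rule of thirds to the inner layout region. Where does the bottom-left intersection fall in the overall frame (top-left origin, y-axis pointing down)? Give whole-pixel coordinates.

x = 2561 px, y = 2214 px

Content width = 7224 − 1008 − 1558 = 4658 px; content height = 3582 − 139 − 331 = 3112 px.
Bottom-left is one-third across and two-thirds down within the inner layout region.
x = 1008 + 1 × 4658/3 = 1008 + 1552.67 ≈ 2561
y = 139 + 2 × 3112/3 = 139 + 2074.67 ≈ 2214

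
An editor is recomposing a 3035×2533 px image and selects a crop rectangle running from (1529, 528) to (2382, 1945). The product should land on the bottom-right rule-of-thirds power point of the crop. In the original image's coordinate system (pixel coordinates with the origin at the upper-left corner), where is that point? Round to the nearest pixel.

Crop width = 2382 − 1529 = 853 px; one third is 284.33 px.
Crop height = 1945 − 528 = 1417 px; one third is 472.33 px.
The bottom-right point is two-thirds across and two-thirds down within the crop:
x = 1529 + 2 × 284.33 ≈ 2098; y = 528 + 2 × 472.33 ≈ 1473.

x = 2098 px, y = 1473 px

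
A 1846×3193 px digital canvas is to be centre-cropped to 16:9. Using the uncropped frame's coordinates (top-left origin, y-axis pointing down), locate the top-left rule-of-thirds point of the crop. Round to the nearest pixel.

x = 615 px, y = 1423 px

1846/3193 < 16/9, so the 16:9 crop keeps the full width 1846 and trims height to 1846 × 9/16 = 1038.38 px.
Top offset = (3193 − 1038.38)/2 = 1077.31 px; left offset = 0.
Top-left is one-third across and one-third down within the crop:
x = 0.00 + 1 × 1846.00/3 ≈ 615; y = 1077.31 + 1 × 1038.38/3 ≈ 1423.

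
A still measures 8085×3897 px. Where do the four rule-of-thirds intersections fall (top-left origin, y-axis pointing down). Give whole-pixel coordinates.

(2695, 1299), (5390, 1299), (2695, 2598), (5390, 2598)

One third of 8085 is 2695; one third of 3897 is 1299.
Vertical third lines at x = 2695 and x = 5390; horizontal third lines at y = 1299 and y = 2598.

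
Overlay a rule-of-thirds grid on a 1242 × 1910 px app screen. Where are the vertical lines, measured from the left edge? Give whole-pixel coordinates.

1242 / 3 = 414, so the vertical lines sit at one and two thirds of 1242.

x = 414 px and x = 828 px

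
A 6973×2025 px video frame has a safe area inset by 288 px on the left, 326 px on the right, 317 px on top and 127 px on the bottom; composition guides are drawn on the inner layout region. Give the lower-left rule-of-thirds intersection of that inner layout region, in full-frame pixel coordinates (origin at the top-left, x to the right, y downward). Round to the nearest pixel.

Content width = 6973 − 288 − 326 = 6359 px; content height = 2025 − 317 − 127 = 1581 px.
Lower-left is one-third across and two-thirds down within the inner layout region.
x = 288 + 1 × 6359/3 = 288 + 2119.67 ≈ 2408
y = 317 + 2 × 1581/3 = 317 + 1054.00 ≈ 1371

x = 2408 px, y = 1371 px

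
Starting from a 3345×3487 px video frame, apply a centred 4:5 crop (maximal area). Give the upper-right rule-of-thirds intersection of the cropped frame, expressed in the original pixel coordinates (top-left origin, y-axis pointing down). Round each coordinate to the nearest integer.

x = 2137 px, y = 1162 px

3345/3487 > 4/5, so the 4:5 crop keeps the full height 3487 and trims width to 3487 × 4/5 = 2789.60 px.
Left offset = (3345 − 2789.60)/2 = 277.70 px; top offset = 0.
Upper-right is two-thirds across and one-third down within the crop:
x = 277.70 + 2 × 2789.60/3 ≈ 2137; y = 0.00 + 1 × 3487.00/3 ≈ 1162.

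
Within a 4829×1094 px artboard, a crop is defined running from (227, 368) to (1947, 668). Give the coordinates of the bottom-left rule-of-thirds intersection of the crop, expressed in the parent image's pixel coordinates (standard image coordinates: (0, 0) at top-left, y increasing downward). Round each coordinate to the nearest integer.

x = 800 px, y = 568 px

Crop width = 1947 − 227 = 1720 px; one third is 573.33 px.
Crop height = 668 − 368 = 300 px; one third is 100.00 px.
The bottom-left point is one-third across and two-thirds down within the crop:
x = 227 + 1 × 573.33 ≈ 800; y = 368 + 2 × 100.00 ≈ 568.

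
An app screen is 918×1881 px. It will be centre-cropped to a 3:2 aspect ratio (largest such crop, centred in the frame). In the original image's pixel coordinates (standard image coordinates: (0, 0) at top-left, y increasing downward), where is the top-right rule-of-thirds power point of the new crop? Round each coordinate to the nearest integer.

x = 612 px, y = 839 px

918/1881 < 3/2, so the 3:2 crop keeps the full width 918 and trims height to 918 × 2/3 = 612.00 px.
Top offset = (1881 − 612.00)/2 = 634.50 px; left offset = 0.
Top-right is two-thirds across and one-third down within the crop:
x = 0.00 + 2 × 918.00/3 ≈ 612; y = 634.50 + 1 × 612.00/3 ≈ 839.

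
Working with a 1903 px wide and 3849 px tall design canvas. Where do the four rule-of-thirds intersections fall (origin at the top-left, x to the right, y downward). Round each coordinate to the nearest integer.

(634, 1283), (1269, 1283), (634, 2566), (1269, 2566)

One third of 1903 is 634.33; one third of 3849 is 1283.
Vertical third lines at x = 634 and x = 1269; horizontal third lines at y = 1283 and y = 2566.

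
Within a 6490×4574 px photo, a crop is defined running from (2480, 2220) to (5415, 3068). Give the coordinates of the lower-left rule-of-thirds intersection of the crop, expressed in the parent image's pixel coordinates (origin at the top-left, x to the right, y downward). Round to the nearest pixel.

Crop width = 5415 − 2480 = 2935 px; one third is 978.33 px.
Crop height = 3068 − 2220 = 848 px; one third is 282.67 px.
The lower-left point is one-third across and two-thirds down within the crop:
x = 2480 + 1 × 978.33 ≈ 3458; y = 2220 + 2 × 282.67 ≈ 2785.

(3458, 2785)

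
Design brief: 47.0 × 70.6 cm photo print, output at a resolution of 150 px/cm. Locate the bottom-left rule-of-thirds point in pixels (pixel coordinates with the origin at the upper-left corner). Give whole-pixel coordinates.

x = 2350 px, y = 7060 px

In pixels the canvas is 47.0 × 150 = 7050 wide and 70.6 × 150 = 10590 tall.
The bottom-left point is one-third across and two-thirds down:
x = 1 × 7050/3 ≈ 2350; y = 2 × 10590/3 ≈ 7060.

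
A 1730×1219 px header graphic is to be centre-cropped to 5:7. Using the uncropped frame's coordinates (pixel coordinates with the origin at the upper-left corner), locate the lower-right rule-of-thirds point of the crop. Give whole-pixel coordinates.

1730/1219 > 5/7, so the 5:7 crop keeps the full height 1219 and trims width to 1219 × 5/7 = 870.71 px.
Left offset = (1730 − 870.71)/2 = 429.64 px; top offset = 0.
Lower-right is two-thirds across and two-thirds down within the crop:
x = 429.64 + 2 × 870.71/3 ≈ 1010; y = 0.00 + 2 × 1219.00/3 ≈ 813.

x = 1010 px, y = 813 px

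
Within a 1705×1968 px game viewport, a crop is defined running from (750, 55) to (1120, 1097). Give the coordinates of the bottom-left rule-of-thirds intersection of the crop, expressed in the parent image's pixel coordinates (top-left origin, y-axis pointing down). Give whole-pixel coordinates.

x = 873 px, y = 750 px

Crop width = 1120 − 750 = 370 px; one third is 123.33 px.
Crop height = 1097 − 55 = 1042 px; one third is 347.33 px.
The bottom-left point is one-third across and two-thirds down within the crop:
x = 750 + 1 × 123.33 ≈ 873; y = 55 + 2 × 347.33 ≈ 750.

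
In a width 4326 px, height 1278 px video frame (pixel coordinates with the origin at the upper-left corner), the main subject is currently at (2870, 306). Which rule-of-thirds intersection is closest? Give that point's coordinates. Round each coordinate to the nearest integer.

Third lines: x ∈ {1442, 2884}, y ∈ {426, 852}.
2870 is closer to x = 2884; 306 is closer to y = 426.
So the nearest intersection is the upper-right power point.

(2884, 426)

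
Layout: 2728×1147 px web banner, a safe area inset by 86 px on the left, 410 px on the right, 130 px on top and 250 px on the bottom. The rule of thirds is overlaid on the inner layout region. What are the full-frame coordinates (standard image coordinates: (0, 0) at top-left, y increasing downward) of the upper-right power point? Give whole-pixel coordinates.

x = 1574 px, y = 386 px

Content width = 2728 − 86 − 410 = 2232 px; content height = 1147 − 130 − 250 = 767 px.
Upper-right is two-thirds across and one-third down within the inner layout region.
x = 86 + 2 × 2232/3 = 86 + 1488.00 ≈ 1574
y = 130 + 1 × 767/3 = 130 + 255.67 ≈ 386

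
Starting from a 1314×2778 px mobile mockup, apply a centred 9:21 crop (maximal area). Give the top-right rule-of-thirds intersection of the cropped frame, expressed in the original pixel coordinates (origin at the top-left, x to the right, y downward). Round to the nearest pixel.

1314/2778 > 9/21, so the 9:21 crop keeps the full height 2778 and trims width to 2778 × 9/21 = 1190.57 px.
Left offset = (1314 − 1190.57)/2 = 61.71 px; top offset = 0.
Top-right is two-thirds across and one-third down within the crop:
x = 61.71 + 2 × 1190.57/3 ≈ 855; y = 0.00 + 1 × 2778.00/3 ≈ 926.

x = 855 px, y = 926 px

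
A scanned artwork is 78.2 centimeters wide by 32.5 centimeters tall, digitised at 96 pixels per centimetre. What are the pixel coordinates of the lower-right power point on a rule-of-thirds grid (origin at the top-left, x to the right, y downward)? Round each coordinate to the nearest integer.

x = 5005 px, y = 2080 px

In pixels the canvas is 78.2 × 96 = 7507.2 wide and 32.5 × 96 = 3120 tall.
The lower-right point is two-thirds across and two-thirds down:
x = 2 × 7507.2/3 ≈ 5005; y = 2 × 3120/3 ≈ 2080.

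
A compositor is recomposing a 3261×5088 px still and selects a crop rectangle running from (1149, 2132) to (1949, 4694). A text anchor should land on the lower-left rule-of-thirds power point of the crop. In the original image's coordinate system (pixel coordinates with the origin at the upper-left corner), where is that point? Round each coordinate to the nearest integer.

(1416, 3840)

Crop width = 1949 − 1149 = 800 px; one third is 266.67 px.
Crop height = 4694 − 2132 = 2562 px; one third is 854.00 px.
The lower-left point is one-third across and two-thirds down within the crop:
x = 1149 + 1 × 266.67 ≈ 1416; y = 2132 + 2 × 854.00 ≈ 3840.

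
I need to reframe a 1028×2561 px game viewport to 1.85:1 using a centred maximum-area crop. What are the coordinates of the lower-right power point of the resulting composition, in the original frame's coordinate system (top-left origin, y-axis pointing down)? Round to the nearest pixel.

(685, 1373)

1028/2561 < 1.85/1, so the 1.85:1 crop keeps the full width 1028 and trims height to 1028 × 1/1.85 = 555.68 px.
Top offset = (2561 − 555.68)/2 = 1002.66 px; left offset = 0.
Lower-right is two-thirds across and two-thirds down within the crop:
x = 0.00 + 2 × 1028.00/3 ≈ 685; y = 1002.66 + 2 × 555.68/3 ≈ 1373.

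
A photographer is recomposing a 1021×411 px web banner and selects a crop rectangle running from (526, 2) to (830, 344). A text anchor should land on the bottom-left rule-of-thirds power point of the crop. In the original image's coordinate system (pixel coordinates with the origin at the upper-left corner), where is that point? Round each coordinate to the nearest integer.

Crop width = 830 − 526 = 304 px; one third is 101.33 px.
Crop height = 344 − 2 = 342 px; one third is 114.00 px.
The bottom-left point is one-third across and two-thirds down within the crop:
x = 526 + 1 × 101.33 ≈ 627; y = 2 + 2 × 114.00 ≈ 230.

(627, 230)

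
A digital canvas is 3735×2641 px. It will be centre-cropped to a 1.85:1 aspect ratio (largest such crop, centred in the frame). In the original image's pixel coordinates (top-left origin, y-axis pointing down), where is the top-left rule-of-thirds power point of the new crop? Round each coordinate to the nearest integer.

x = 1245 px, y = 984 px

3735/2641 < 1.85/1, so the 1.85:1 crop keeps the full width 3735 and trims height to 3735 × 1/1.85 = 2018.92 px.
Top offset = (2641 − 2018.92)/2 = 311.04 px; left offset = 0.
Top-left is one-third across and one-third down within the crop:
x = 0.00 + 1 × 3735.00/3 ≈ 1245; y = 311.04 + 1 × 2018.92/3 ≈ 984.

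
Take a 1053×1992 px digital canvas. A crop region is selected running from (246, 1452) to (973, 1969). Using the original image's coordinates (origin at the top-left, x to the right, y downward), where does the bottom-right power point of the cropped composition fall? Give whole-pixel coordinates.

x = 731 px, y = 1797 px

Crop width = 973 − 246 = 727 px; one third is 242.33 px.
Crop height = 1969 − 1452 = 517 px; one third is 172.33 px.
The bottom-right point is two-thirds across and two-thirds down within the crop:
x = 246 + 2 × 242.33 ≈ 731; y = 1452 + 2 × 172.33 ≈ 1797.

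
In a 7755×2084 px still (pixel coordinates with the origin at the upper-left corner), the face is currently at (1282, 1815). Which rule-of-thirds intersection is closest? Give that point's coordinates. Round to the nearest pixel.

(2585, 1389)

Third lines: x ∈ {2585, 5170}, y ∈ {695, 1389}.
1282 is closer to x = 2585; 1815 is closer to y = 1389.
So the nearest intersection is the lower-left power point.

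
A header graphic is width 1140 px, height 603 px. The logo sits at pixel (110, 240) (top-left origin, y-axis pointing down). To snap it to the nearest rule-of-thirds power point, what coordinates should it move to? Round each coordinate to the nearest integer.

Third lines: x ∈ {380, 760}, y ∈ {201, 402}.
110 is closer to x = 380; 240 is closer to y = 201.
So the nearest intersection is the upper-left power point.

x = 380 px, y = 201 px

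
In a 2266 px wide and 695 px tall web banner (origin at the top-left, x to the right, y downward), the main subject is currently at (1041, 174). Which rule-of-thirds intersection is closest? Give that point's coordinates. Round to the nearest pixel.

Third lines: x ∈ {755, 1511}, y ∈ {232, 463}.
1041 is closer to x = 755; 174 is closer to y = 232.
So the nearest intersection is the upper-left power point.

(755, 232)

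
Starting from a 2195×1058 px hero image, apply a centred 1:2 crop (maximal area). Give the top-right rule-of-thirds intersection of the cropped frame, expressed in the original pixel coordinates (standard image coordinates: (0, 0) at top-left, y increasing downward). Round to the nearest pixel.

x = 1186 px, y = 353 px

2195/1058 > 1/2, so the 1:2 crop keeps the full height 1058 and trims width to 1058 × 1/2 = 529.00 px.
Left offset = (2195 − 529.00)/2 = 833.00 px; top offset = 0.
Top-right is two-thirds across and one-third down within the crop:
x = 833.00 + 2 × 529.00/3 ≈ 1186; y = 0.00 + 1 × 1058.00/3 ≈ 353.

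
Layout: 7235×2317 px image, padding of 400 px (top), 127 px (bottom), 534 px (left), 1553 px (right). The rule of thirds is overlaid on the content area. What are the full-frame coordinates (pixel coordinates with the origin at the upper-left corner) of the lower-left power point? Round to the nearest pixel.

Content width = 7235 − 534 − 1553 = 5148 px; content height = 2317 − 400 − 127 = 1790 px.
Lower-left is one-third across and two-thirds down within the content area.
x = 534 + 1 × 5148/3 = 534 + 1716.00 ≈ 2250
y = 400 + 2 × 1790/3 = 400 + 1193.33 ≈ 1593

(2250, 1593)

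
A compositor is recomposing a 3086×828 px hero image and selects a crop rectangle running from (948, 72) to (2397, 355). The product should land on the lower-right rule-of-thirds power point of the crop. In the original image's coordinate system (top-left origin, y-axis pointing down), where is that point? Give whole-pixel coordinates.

x = 1914 px, y = 261 px

Crop width = 2397 − 948 = 1449 px; one third is 483.00 px.
Crop height = 355 − 72 = 283 px; one third is 94.33 px.
The lower-right point is two-thirds across and two-thirds down within the crop:
x = 948 + 2 × 483.00 ≈ 1914; y = 72 + 2 × 94.33 ≈ 261.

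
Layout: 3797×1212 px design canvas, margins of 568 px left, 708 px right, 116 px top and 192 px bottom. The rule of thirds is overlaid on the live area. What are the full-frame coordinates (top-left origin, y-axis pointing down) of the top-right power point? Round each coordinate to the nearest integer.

(2249, 417)

Content width = 3797 − 568 − 708 = 2521 px; content height = 1212 − 116 − 192 = 904 px.
Top-right is two-thirds across and one-third down within the live area.
x = 568 + 2 × 2521/3 = 568 + 1680.67 ≈ 2249
y = 116 + 1 × 904/3 = 116 + 301.33 ≈ 417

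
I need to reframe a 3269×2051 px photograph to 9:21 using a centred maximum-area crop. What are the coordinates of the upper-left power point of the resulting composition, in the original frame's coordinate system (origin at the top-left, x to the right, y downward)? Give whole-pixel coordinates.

3269/2051 > 9/21, so the 9:21 crop keeps the full height 2051 and trims width to 2051 × 9/21 = 879.00 px.
Left offset = (3269 − 879.00)/2 = 1195.00 px; top offset = 0.
Upper-left is one-third across and one-third down within the crop:
x = 1195.00 + 1 × 879.00/3 ≈ 1488; y = 0.00 + 1 × 2051.00/3 ≈ 684.

x = 1488 px, y = 684 px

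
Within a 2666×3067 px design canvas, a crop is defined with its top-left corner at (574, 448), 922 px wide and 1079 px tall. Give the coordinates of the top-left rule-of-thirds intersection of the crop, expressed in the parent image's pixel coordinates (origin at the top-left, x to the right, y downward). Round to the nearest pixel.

x = 881 px, y = 808 px

One third of the crop width 922 is 307.33 px.
One third of the crop height 1079 is 359.67 px.
The top-left point is one-third across and one-third down within the crop:
x = 574 + 1 × 307.33 ≈ 881; y = 448 + 1 × 359.67 ≈ 808.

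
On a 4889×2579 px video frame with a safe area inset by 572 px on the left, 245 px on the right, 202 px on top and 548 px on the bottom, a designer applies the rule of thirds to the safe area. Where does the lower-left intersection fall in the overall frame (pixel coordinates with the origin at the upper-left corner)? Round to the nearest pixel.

Content width = 4889 − 572 − 245 = 4072 px; content height = 2579 − 202 − 548 = 1829 px.
Lower-left is one-third across and two-thirds down within the safe area.
x = 572 + 1 × 4072/3 = 572 + 1357.33 ≈ 1929
y = 202 + 2 × 1829/3 = 202 + 1219.33 ≈ 1421

(1929, 1421)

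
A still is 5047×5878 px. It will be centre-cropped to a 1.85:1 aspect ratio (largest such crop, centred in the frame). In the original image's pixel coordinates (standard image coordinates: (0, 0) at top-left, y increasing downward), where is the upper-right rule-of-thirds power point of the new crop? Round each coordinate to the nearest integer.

5047/5878 < 1.85/1, so the 1.85:1 crop keeps the full width 5047 and trims height to 5047 × 1/1.85 = 2728.11 px.
Top offset = (5878 − 2728.11)/2 = 1574.95 px; left offset = 0.
Upper-right is two-thirds across and one-third down within the crop:
x = 0.00 + 2 × 5047.00/3 ≈ 3365; y = 1574.95 + 1 × 2728.11/3 ≈ 2484.

x = 3365 px, y = 2484 px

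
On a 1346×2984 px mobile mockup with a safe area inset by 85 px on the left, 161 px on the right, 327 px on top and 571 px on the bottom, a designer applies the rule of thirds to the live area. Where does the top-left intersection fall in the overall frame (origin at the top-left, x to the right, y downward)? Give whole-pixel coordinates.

Content width = 1346 − 85 − 161 = 1100 px; content height = 2984 − 327 − 571 = 2086 px.
Top-left is one-third across and one-third down within the live area.
x = 85 + 1 × 1100/3 = 85 + 366.67 ≈ 452
y = 327 + 1 × 2086/3 = 327 + 695.33 ≈ 1022

x = 452 px, y = 1022 px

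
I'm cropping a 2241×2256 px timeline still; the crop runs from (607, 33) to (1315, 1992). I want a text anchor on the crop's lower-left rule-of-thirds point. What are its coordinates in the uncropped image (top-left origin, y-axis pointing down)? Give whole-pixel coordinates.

(843, 1339)

Crop width = 1315 − 607 = 708 px; one third is 236.00 px.
Crop height = 1992 − 33 = 1959 px; one third is 653.00 px.
The lower-left point is one-third across and two-thirds down within the crop:
x = 607 + 1 × 236.00 ≈ 843; y = 33 + 2 × 653.00 ≈ 1339.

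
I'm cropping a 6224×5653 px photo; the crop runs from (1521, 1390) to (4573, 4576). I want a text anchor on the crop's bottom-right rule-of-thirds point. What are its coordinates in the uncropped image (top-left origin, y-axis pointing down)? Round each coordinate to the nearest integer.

x = 3556 px, y = 3514 px

Crop width = 4573 − 1521 = 3052 px; one third is 1017.33 px.
Crop height = 4576 − 1390 = 3186 px; one third is 1062.00 px.
The bottom-right point is two-thirds across and two-thirds down within the crop:
x = 1521 + 2 × 1017.33 ≈ 3556; y = 1390 + 2 × 1062.00 ≈ 3514.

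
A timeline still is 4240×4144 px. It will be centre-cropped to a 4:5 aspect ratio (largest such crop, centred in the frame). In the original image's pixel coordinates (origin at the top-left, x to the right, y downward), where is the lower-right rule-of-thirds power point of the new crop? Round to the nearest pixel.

4240/4144 > 4/5, so the 4:5 crop keeps the full height 4144 and trims width to 4144 × 4/5 = 3315.20 px.
Left offset = (4240 − 3315.20)/2 = 462.40 px; top offset = 0.
Lower-right is two-thirds across and two-thirds down within the crop:
x = 462.40 + 2 × 3315.20/3 ≈ 2673; y = 0.00 + 2 × 4144.00/3 ≈ 2763.

x = 2673 px, y = 2763 px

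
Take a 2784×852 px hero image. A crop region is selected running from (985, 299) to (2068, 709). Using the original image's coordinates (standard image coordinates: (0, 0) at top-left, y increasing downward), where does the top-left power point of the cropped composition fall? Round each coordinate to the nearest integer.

x = 1346 px, y = 436 px

Crop width = 2068 − 985 = 1083 px; one third is 361.00 px.
Crop height = 709 − 299 = 410 px; one third is 136.67 px.
The top-left point is one-third across and one-third down within the crop:
x = 985 + 1 × 361.00 ≈ 1346; y = 299 + 1 × 136.67 ≈ 436.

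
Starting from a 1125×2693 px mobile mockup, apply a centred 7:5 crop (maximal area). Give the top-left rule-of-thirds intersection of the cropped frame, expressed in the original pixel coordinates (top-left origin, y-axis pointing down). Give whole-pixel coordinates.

1125/2693 < 7/5, so the 7:5 crop keeps the full width 1125 and trims height to 1125 × 5/7 = 803.57 px.
Top offset = (2693 − 803.57)/2 = 944.71 px; left offset = 0.
Top-left is one-third across and one-third down within the crop:
x = 0.00 + 1 × 1125.00/3 ≈ 375; y = 944.71 + 1 × 803.57/3 ≈ 1213.

(375, 1213)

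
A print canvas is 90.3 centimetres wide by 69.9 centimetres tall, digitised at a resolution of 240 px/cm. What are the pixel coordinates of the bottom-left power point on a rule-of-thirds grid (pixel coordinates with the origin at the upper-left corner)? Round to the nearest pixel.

In pixels the canvas is 90.3 × 240 = 21672 wide and 69.9 × 240 = 16776 tall.
The bottom-left point is one-third across and two-thirds down:
x = 1 × 21672/3 ≈ 7224; y = 2 × 16776/3 ≈ 11184.

x = 7224 px, y = 11184 px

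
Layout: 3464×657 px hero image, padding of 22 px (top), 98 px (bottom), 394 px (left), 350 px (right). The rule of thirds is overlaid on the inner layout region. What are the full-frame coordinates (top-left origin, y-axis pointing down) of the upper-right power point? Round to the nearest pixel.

(2207, 201)

Content width = 3464 − 394 − 350 = 2720 px; content height = 657 − 22 − 98 = 537 px.
Upper-right is two-thirds across and one-third down within the inner layout region.
x = 394 + 2 × 2720/3 = 394 + 1813.33 ≈ 2207
y = 22 + 1 × 537/3 = 22 + 179.00 ≈ 201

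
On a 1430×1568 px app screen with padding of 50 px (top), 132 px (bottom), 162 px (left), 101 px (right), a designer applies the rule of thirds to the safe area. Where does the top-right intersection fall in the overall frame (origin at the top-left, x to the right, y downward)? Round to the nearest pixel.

Content width = 1430 − 162 − 101 = 1167 px; content height = 1568 − 50 − 132 = 1386 px.
Top-right is two-thirds across and one-third down within the safe area.
x = 162 + 2 × 1167/3 = 162 + 778.00 ≈ 940
y = 50 + 1 × 1386/3 = 50 + 462.00 ≈ 512

(940, 512)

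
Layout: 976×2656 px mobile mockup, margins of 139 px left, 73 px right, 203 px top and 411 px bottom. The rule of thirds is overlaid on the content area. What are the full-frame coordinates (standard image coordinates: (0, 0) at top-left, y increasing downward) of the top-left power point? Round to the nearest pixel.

Content width = 976 − 139 − 73 = 764 px; content height = 2656 − 203 − 411 = 2042 px.
Top-left is one-third across and one-third down within the content area.
x = 139 + 1 × 764/3 = 139 + 254.67 ≈ 394
y = 203 + 1 × 2042/3 = 203 + 680.67 ≈ 884

(394, 884)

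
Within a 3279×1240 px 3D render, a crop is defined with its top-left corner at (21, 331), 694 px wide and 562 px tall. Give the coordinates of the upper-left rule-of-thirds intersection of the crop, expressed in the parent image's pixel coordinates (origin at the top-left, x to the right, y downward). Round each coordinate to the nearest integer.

(252, 518)

One third of the crop width 694 is 231.33 px.
One third of the crop height 562 is 187.33 px.
The upper-left point is one-third across and one-third down within the crop:
x = 21 + 1 × 231.33 ≈ 252; y = 331 + 1 × 187.33 ≈ 518.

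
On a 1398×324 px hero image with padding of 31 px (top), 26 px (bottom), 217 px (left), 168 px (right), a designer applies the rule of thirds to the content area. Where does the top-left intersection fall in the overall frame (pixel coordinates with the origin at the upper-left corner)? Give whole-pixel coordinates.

(555, 120)

Content width = 1398 − 217 − 168 = 1013 px; content height = 324 − 31 − 26 = 267 px.
Top-left is one-third across and one-third down within the content area.
x = 217 + 1 × 1013/3 = 217 + 337.67 ≈ 555
y = 31 + 1 × 267/3 = 31 + 89.00 ≈ 120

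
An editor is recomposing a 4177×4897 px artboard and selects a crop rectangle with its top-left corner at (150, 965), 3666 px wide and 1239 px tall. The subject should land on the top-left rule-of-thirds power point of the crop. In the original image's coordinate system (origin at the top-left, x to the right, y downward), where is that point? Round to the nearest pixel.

One third of the crop width 3666 is 1222.00 px.
One third of the crop height 1239 is 413.00 px.
The top-left point is one-third across and one-third down within the crop:
x = 150 + 1 × 1222.00 ≈ 1372; y = 965 + 1 × 413.00 ≈ 1378.

x = 1372 px, y = 1378 px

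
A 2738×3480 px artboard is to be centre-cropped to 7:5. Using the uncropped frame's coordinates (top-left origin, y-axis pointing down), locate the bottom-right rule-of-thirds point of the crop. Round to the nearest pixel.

(1825, 2066)

2738/3480 < 7/5, so the 7:5 crop keeps the full width 2738 and trims height to 2738 × 5/7 = 1955.71 px.
Top offset = (3480 − 1955.71)/2 = 762.14 px; left offset = 0.
Bottom-right is two-thirds across and two-thirds down within the crop:
x = 0.00 + 2 × 2738.00/3 ≈ 1825; y = 762.14 + 2 × 1955.71/3 ≈ 2066.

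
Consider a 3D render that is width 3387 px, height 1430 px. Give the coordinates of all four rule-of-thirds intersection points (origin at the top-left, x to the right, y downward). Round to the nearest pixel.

One third of 3387 is 1129; one third of 1430 is 476.67.
Vertical third lines at x = 1129 and x = 2258; horizontal third lines at y = 477 and y = 953.

(1129, 477), (2258, 477), (1129, 953), (2258, 953)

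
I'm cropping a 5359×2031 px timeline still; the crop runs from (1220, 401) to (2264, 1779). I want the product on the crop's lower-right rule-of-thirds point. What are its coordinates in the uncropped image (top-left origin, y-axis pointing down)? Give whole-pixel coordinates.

Crop width = 2264 − 1220 = 1044 px; one third is 348.00 px.
Crop height = 1779 − 401 = 1378 px; one third is 459.33 px.
The lower-right point is two-thirds across and two-thirds down within the crop:
x = 1220 + 2 × 348.00 ≈ 1916; y = 401 + 2 × 459.33 ≈ 1320.

(1916, 1320)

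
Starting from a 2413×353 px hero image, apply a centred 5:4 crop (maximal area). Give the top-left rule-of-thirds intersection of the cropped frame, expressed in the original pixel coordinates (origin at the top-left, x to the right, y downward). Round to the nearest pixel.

2413/353 > 5/4, so the 5:4 crop keeps the full height 353 and trims width to 353 × 5/4 = 441.25 px.
Left offset = (2413 − 441.25)/2 = 985.88 px; top offset = 0.
Top-left is one-third across and one-third down within the crop:
x = 985.88 + 1 × 441.25/3 ≈ 1133; y = 0.00 + 1 × 353.00/3 ≈ 118.

(1133, 118)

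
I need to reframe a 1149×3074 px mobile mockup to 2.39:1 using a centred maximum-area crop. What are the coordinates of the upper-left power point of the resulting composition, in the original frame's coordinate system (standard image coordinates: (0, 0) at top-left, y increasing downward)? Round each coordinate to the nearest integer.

(383, 1457)

1149/3074 < 2.39/1, so the 2.39:1 crop keeps the full width 1149 and trims height to 1149 × 1/2.39 = 480.75 px.
Top offset = (3074 − 480.75)/2 = 1296.62 px; left offset = 0.
Upper-left is one-third across and one-third down within the crop:
x = 0.00 + 1 × 1149.00/3 ≈ 383; y = 1296.62 + 1 × 480.75/3 ≈ 1457.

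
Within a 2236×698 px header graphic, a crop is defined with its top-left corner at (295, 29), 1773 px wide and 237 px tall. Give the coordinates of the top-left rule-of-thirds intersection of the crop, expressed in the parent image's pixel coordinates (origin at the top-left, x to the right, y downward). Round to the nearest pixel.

One third of the crop width 1773 is 591.00 px.
One third of the crop height 237 is 79.00 px.
The top-left point is one-third across and one-third down within the crop:
x = 295 + 1 × 591.00 ≈ 886; y = 29 + 1 × 79.00 ≈ 108.

(886, 108)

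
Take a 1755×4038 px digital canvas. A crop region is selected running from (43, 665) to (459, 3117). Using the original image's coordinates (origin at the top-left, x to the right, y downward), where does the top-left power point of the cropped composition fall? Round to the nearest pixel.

x = 182 px, y = 1482 px

Crop width = 459 − 43 = 416 px; one third is 138.67 px.
Crop height = 3117 − 665 = 2452 px; one third is 817.33 px.
The top-left point is one-third across and one-third down within the crop:
x = 43 + 1 × 138.67 ≈ 182; y = 665 + 1 × 817.33 ≈ 1482.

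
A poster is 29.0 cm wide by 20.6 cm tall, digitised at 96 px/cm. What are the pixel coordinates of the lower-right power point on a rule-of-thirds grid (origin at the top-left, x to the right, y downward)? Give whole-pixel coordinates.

In pixels the canvas is 29.0 × 96 = 2784 wide and 20.6 × 96 = 1977.6 tall.
The lower-right point is two-thirds across and two-thirds down:
x = 2 × 2784/3 ≈ 1856; y = 2 × 1977.6/3 ≈ 1318.

x = 1856 px, y = 1318 px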